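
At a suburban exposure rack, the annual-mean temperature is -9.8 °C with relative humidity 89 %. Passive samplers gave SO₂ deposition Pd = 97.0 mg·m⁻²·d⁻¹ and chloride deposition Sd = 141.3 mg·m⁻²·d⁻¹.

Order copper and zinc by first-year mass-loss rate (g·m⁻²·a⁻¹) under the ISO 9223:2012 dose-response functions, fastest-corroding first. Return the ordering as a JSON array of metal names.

["zinc", "copper"]

copper: temperature factor f = +0.126·(-19.8) = -2.4948
  sulphur-dioxide contribution → 0.2741 μm/a
  chloride contribution → 0.5946 μm/a
  total first-year rate 0.8686 μm/a
  mass loss = 0.8686 μm/a × 8.96 g/cm³ = 7.783 g·m⁻²·a⁻¹
zinc: temperature factor f = +0.038·(-19.8) = -0.7524
  sulphur-dioxide contribution → 2.729 μm/a
  chloride contribution → 0.2607 μm/a
  ⇒ r_corr(zinc) = 2.99 μm/a
  mass loss = 2.99 μm/a × 7.14 g/cm³ = 21.35 g·m⁻²·a⁻¹
Ordering by g·m⁻²·a⁻¹: zinc (21.3) > copper (7.78)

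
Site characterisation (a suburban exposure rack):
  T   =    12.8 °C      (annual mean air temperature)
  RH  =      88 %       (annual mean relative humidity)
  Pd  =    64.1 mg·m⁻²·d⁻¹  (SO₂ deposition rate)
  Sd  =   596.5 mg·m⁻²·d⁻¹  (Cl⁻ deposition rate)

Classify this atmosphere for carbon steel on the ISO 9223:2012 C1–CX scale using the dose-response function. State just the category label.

carbon steel: f(T) = -0.054·(T−10) [T>10 °C] = -0.1512
  SO₂ term: 1.77·64.1^0.52·exp(0.02·88-0.1512) = 76.95
  Sd branch = 0.102·Sd^0.62·e^(0.033·RH+0.04·T) = 163.3 μm/a
  sum: 76.95 + 163.3 → r_corr = 240.3 μm/a
ISO 9223 Table 2 (carbon steel): 200 < 240 ≤ 700 μm/a ⇒ CX

CX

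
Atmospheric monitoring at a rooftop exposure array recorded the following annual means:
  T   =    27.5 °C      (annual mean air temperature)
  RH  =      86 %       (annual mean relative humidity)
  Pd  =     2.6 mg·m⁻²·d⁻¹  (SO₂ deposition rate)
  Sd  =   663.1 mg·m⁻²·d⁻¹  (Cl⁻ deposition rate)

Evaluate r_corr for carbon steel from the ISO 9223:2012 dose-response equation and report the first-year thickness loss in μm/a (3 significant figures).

carbon steel: f(T) = -0.054·(T−10) [T>10 °C] = -0.9450
  sulphur-dioxide contribution → 6.314 μm/a
  chloride contribution → 293.9 μm/a
  total first-year rate 300.2 μm/a

r_corr = 300 μm/a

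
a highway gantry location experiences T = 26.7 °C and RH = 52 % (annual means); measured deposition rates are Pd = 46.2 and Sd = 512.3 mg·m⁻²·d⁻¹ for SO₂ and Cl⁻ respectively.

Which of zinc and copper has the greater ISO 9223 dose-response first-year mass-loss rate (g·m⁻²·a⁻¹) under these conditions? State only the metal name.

zinc

zinc: f(T) = -0.071·(T−10) [T>10 °C] = -1.1857
  sulphur-dioxide contribution → 0.2328 μm/a
  chloride contribution → 8.99 μm/a
  total first-year rate 9.223 μm/a
  mass loss = 9.223 μm/a × 7.14 g/cm³ = 65.85 g·m⁻²·a⁻¹
copper: T>10 °C ⇒ hinge -0.080·(26.7−10) = -1.3360
  sulphur-dioxide contribution → 0.08115 μm/a
  chloride contribution → 1.329 μm/a
  ⇒ r_corr(copper) = 1.41 μm/a
  mass loss = 1.41 μm/a × 8.96 g/cm³ = 12.63 g·m⁻²·a⁻¹
Ordering by g·m⁻²·a⁻¹: zinc (65.9) > copper (12.6)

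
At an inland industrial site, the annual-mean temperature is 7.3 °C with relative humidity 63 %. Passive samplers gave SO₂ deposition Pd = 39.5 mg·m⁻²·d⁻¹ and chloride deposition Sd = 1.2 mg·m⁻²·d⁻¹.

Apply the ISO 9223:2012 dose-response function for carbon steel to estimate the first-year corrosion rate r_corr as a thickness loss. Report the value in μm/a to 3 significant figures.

r_corr = 29.4 μm/a

carbon steel: T≤10 °C ⇒ hinge +0.150·(7.3−10) = -0.4050
  Pd branch = 1.77·Pd^0.52·e^(0.02·RH+f) = 28.15 μm/a
  Cl⁻ term: 0.102·1.2^0.62·exp(0.033·63+0.04·7.3) = 1.223
  sum: 28.15 + 1.223 → r_corr = 29.38 μm/a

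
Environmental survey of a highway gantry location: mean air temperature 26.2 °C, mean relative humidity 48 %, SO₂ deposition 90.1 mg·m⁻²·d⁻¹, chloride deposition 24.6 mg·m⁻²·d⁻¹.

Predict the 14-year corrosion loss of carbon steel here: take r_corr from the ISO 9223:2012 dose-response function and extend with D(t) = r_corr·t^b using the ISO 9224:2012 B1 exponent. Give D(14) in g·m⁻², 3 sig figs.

carbon steel: f(T) = -0.054·(T−10) [T>10 °C] = -0.8748
  Pd branch = 1.77·Pd^0.52·e^(0.02·RH+f) = 20.02 μm/a
  Sd branch = 0.102·Sd^0.62·e^(0.033·RH+0.04·T) = 10.33 μm/a
  sum: 20.02 + 10.33 → r_corr = 30.35 μm/a
ISO 9224: D(t) = r_corr · t^b with b = 0.523 (carbon steel, B1)
  D(14) = 30.35 × 14^0.523 = 30.35 × 3.976 = 120.7 μm
  Mass loss = 120.7 μm × 7.85 g/cm³ = 947.1 g·m⁻²

D(14) = 947 g·m⁻²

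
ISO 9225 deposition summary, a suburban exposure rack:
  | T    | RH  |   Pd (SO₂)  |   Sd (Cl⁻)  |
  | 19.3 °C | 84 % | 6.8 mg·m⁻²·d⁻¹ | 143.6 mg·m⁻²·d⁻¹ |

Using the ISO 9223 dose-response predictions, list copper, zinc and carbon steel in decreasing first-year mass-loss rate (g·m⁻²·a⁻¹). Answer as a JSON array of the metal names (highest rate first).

copper: T>10 °C ⇒ hinge -0.080·(19.3−10) = -0.7440
  sulphur-dioxide contribution → 0.5888 μm/a
  chloride contribution → 2.076 μm/a
  total first-year rate 2.665 μm/a
  mass loss = 2.665 μm/a × 8.96 g/cm³ = 23.87 g·m⁻²·a⁻¹
zinc: temperature factor f = -0.071·(9.3) = -0.6603
  sulphur-dioxide contribution → 0.7383 μm/a
  chloride contribution → 2.999 μm/a
  ⇒ r_corr(zinc) = 3.737 μm/a
  mass loss = 3.737 μm/a × 7.14 g/cm³ = 26.68 g·m⁻²·a⁻¹
carbon steel: T>10 °C ⇒ hinge -0.054·(19.3−10) = -0.5022
  sulphur-dioxide contribution → 15.57 μm/a
  chloride contribution → 76.77 μm/a
  total first-year rate 92.34 μm/a
  mass loss = 92.34 μm/a × 7.85 g/cm³ = 724.9 g·m⁻²·a⁻¹
Ordering by g·m⁻²·a⁻¹: carbon steel (725) > zinc (26.7) > copper (23.9)

["carbon steel", "zinc", "copper"]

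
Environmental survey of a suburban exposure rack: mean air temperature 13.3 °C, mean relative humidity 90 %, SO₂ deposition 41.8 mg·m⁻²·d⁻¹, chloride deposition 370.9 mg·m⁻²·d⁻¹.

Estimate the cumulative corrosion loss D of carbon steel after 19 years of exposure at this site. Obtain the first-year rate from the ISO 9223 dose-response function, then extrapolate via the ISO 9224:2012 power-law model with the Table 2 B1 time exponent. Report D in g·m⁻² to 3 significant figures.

D(19) = 7.14e+03 g·m⁻²

carbon steel: T>10 °C ⇒ hinge -0.054·(13.3−10) = -0.1782
  sulphur-dioxide contribution → 62.42 μm/a
  chloride contribution → 132.6 μm/a
  total first-year rate 195 μm/a
Power-law: D(19) = r_corr · 19^0.523
  D(19) = 195 × 19^0.523 = 195 × 4.664 = 909.5 μm
  Mass loss = 909.5 μm × 7.85 g/cm³ = 7139 g·m⁻²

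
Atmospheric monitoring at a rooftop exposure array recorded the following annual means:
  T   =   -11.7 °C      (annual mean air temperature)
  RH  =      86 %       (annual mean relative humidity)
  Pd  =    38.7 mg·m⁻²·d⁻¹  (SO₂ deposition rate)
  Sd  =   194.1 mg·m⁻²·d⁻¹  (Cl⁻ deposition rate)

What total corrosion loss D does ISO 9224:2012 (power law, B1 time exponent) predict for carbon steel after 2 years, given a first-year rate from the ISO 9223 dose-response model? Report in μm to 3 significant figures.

carbon steel: T≤10 °C ⇒ hinge +0.150·(-11.7−10) = -3.2550
  SO₂ term: 1.77·38.7^0.52·exp(0.02·86-3.2550) = 2.552
  Sd branch = 0.102·Sd^0.62·e^(0.033·RH+0.04·T) = 28.61 μm/a
  sum: 2.552 + 28.61 → r_corr = 31.16 μm/a
ISO 9224: D(t) = r_corr · t^b with b = 0.523 (carbon steel, B1)
  D(2) = 31.16 × 2^0.523 = 31.16 × 1.437 = 44.77 μm

D(2) = 44.8 μm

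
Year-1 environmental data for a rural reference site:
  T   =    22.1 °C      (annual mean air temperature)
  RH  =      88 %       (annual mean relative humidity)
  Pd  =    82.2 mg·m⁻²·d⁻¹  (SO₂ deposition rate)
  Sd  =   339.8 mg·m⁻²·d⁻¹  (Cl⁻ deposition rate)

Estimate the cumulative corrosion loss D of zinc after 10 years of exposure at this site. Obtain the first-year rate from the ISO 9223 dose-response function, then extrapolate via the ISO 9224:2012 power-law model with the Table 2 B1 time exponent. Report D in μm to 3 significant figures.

D(10) = 55.9 μm

zinc: f(T) = -0.071·(T−10) [T>10 °C] = -0.8591
  Pd branch = 0.0129·Pd^0.44·e^(0.046·RH+f) = 2.178 μm/a
  Sd branch = 0.0175·Sd^0.57·e^(0.008·RH+0.085·T) = 6.418 μm/a
  sum: 2.178 + 6.418 → r_corr = 8.596 μm/a
Long-term exponent b (ISO 9224 Table 2, B1) = 0.813
  D(10) = 8.596 × 10^0.813 = 8.596 × 6.501 = 55.89 μm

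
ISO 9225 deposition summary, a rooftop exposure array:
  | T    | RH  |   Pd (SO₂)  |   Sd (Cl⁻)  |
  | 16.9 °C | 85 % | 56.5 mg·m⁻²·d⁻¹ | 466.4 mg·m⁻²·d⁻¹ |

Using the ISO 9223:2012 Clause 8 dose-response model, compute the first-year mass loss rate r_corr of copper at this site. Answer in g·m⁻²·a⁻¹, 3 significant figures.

copper: f(T) = -0.080·(T−10) [T>10 °C] = -0.5520
  sulphur-dioxide contribution → 1.312 μm/a
  chloride contribution → 2.629 μm/a
  ⇒ r_corr(copper) = 3.942 μm/a
Convert to mass loss: 3.942 μm/a × 8.96 g/cm³ = 35.32 g·m⁻²·a⁻¹

r_corr = 35.3 g·m⁻²·a⁻¹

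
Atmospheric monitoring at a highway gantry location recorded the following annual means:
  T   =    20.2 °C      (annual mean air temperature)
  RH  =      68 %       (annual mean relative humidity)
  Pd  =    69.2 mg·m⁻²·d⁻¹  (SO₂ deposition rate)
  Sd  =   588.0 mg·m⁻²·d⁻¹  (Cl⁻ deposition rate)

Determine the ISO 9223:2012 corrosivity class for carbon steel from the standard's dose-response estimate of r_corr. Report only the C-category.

carbon steel: f(T) = -0.054·(T−10) [T>10 °C] = -0.5508
  SO₂ term: 1.77·69.2^0.52·exp(0.02·68-0.5508) = 36
  Sd branch = 0.102·Sd^0.62·e^(0.033·RH+0.04·T) = 112.5 μm/a
  r_corr = 36 + 112.5 = 148.5 μm/a
ISO 9223 Table 2 (carbon steel): 80 < 148 ≤ 200 μm/a ⇒ C5

C5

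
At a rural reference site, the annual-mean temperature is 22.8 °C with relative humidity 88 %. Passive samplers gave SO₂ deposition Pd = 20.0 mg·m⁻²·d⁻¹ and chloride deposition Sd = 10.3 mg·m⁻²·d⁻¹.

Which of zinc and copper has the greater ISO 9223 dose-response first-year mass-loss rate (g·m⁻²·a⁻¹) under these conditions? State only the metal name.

zinc: f(T) = -0.071·(T−10) [T>10 °C] = -0.9088
  SO₂ term: 0.0129·20.0^0.44·exp(0.046·88-0.9088) = 1.113
  Cl⁻ term: 0.0175·10.3^0.57·exp(0.008·88+0.085·22.8) = 0.9285
  r_corr = 1.113 + 0.9285 = 2.041 μm/a
  mass loss = 2.041 μm/a × 7.14 g/cm³ = 14.57 g·m⁻²·a⁻¹
copper: f(T) = -0.080·(T−10) [T>10 °C] = -1.0240
  Pd branch = 0.0053·Pd^0.26·e^(0.059·RH+f) = 0.7459 μm/a
  Cl⁻ term: 0.01025·10.3^0.27·exp(0.036·88+0.049·22.8) = 1.397
  sum: 0.7459 + 1.397 → r_corr = 2.143 μm/a
  mass loss = 2.143 μm/a × 8.96 g/cm³ = 19.2 g·m⁻²·a⁻¹
Ordering by g·m⁻²·a⁻¹: copper (19.2) > zinc (14.6)

copper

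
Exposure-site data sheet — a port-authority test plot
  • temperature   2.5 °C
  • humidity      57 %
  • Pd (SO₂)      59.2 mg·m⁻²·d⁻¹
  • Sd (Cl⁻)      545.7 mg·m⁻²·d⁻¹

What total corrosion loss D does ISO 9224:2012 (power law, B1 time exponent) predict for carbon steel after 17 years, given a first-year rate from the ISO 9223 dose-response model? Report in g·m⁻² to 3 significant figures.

D(17) = 1.79e+03 g·m⁻²

carbon steel: f(T) = +0.150·(T−10) [T≤10 °C] = -1.1250
  SO₂ term: 1.77·59.2^0.52·exp(0.02·57-1.1250) = 15
  Sd branch = 0.102·Sd^0.62·e^(0.033·RH+0.04·T) = 36.8 μm/a
  r_corr = 15 + 36.8 = 51.8 μm/a
Power-law: D(17) = r_corr · 17^0.523
  D(17) = 51.8 × 17^0.523 = 51.8 × 4.401 = 228 μm
  Mass loss = 228 μm × 7.85 g/cm³ = 1789 g·m⁻²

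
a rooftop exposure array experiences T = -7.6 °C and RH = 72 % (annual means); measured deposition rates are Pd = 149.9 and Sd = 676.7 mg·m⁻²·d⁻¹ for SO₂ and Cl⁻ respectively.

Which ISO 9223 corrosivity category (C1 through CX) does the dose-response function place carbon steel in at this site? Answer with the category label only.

C4

carbon steel: temperature factor f = +0.150·(-17.6) = -2.6400
  sulphur-dioxide contribution → 7.215 μm/a
  chloride contribution → 46.06 μm/a
  ⇒ r_corr(carbon steel) = 53.27 μm/a
ISO 9223 Table 2 (carbon steel): 50 < 53.3 ≤ 80 μm/a ⇒ C4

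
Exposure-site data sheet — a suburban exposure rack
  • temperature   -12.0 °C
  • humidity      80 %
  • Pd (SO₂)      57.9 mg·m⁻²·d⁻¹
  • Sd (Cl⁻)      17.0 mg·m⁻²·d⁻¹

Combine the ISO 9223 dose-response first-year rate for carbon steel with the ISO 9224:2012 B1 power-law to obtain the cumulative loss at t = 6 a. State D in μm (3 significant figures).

carbon steel: temperature factor f = +0.150·(-22.0) = -3.3000
  Pd branch = 1.77·Pd^0.52·e^(0.02·RH+f) = 2.668 μm/a
  Sd branch = 0.102·Sd^0.62·e^(0.033·RH+0.04·T) = 5.123 μm/a
  sum: 2.668 + 5.123 → r_corr = 7.792 μm/a
Power-law: D(6) = r_corr · 6^0.523
  D(6) = 7.792 × 6^0.523 = 7.792 × 2.553 = 19.89 μm

D(6) = 19.9 μm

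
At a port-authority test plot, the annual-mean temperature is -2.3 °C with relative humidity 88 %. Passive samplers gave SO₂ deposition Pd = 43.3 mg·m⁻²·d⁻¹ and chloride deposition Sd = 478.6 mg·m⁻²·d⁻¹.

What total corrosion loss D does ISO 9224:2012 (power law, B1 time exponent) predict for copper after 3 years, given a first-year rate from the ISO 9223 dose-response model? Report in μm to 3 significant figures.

copper: temperature factor f = +0.126·(-12.3) = -1.5498
  Pd branch = 0.0053·Pd^0.26·e^(0.059·RH+f) = 0.539 μm/a
  Sd branch = 0.01025·Sd^0.27·e^(0.036·RH+0.049·T) = 1.151 μm/a
  sum: 0.539 + 1.151 → r_corr = 1.69 μm/a
ISO 9224: D(t) = r_corr · t^b with b = 0.667 (copper, B1)
  D(3) = 1.69 × 3^0.667 = 1.69 × 2.081 = 3.517 μm

D(3) = 3.52 μm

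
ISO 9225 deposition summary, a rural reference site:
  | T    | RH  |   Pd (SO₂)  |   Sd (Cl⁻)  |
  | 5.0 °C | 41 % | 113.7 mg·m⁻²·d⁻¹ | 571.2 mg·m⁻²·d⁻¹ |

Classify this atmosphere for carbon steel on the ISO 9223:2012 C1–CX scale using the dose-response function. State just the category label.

C3

carbon steel: T≤10 °C ⇒ hinge +0.150·(5.0−10) = -0.7500
  Pd branch = 1.77·Pd^0.52·e^(0.02·RH+f) = 22.25 μm/a
  Sd branch = 0.102·Sd^0.62·e^(0.033·RH+0.04·T) = 24.68 μm/a
  r_corr = 22.25 + 24.68 = 46.93 μm/a
46.9 μm/a falls in (25, 50] for carbon steel → category C3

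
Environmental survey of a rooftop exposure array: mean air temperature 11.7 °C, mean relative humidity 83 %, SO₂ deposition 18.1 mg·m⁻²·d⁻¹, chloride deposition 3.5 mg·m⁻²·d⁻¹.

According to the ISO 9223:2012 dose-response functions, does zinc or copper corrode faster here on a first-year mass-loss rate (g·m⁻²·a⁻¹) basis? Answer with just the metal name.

copper

zinc: f(T) = -0.071·(T−10) [T>10 °C] = -0.1207
  sulphur-dioxide contribution → 1.861 μm/a
  chloride contribution → 0.1877 μm/a
  ⇒ r_corr(zinc) = 2.048 μm/a
  mass loss = 2.048 μm/a × 7.14 g/cm³ = 14.63 g·m⁻²·a⁻¹
copper: T>10 °C ⇒ hinge -0.080·(11.7−10) = -0.1360
  sulphur-dioxide contribution → 1.315 μm/a
  chloride contribution → 0.5061 μm/a
  total first-year rate 1.821 μm/a
  mass loss = 1.821 μm/a × 8.96 g/cm³ = 16.32 g·m⁻²·a⁻¹
Ordering by g·m⁻²·a⁻¹: copper (16.3) > zinc (14.6)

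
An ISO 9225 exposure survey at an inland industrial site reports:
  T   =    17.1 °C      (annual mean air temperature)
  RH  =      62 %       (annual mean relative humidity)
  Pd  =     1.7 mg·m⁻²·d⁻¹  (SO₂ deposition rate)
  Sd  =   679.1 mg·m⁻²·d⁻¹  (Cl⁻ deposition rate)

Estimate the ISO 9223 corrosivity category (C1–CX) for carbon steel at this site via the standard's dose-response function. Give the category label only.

carbon steel: T>10 °C ⇒ hinge -0.054·(17.1−10) = -0.3834
  Pd branch = 1.77·Pd^0.52·e^(0.02·RH+f) = 5.493 μm/a
  Sd branch = 0.102·Sd^0.62·e^(0.033·RH+0.04·T) = 89.13 μm/a
  sum: 5.493 + 89.13 → r_corr = 94.62 μm/a
ISO 9223 Table 2 (carbon steel): 80 < 94.6 ≤ 200 μm/a ⇒ C5

C5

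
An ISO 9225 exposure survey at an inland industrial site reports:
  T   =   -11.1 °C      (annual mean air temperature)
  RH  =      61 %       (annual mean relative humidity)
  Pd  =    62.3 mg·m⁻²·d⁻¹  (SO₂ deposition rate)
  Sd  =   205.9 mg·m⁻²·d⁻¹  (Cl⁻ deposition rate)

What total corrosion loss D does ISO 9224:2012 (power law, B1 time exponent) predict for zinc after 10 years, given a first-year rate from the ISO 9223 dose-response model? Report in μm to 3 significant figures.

D(10) = 5.34 μm

zinc: T≤10 °C ⇒ hinge +0.038·(-11.1−10) = -0.8018
  Pd branch = 0.0129·Pd^0.44·e^(0.046·RH+f) = 0.5896 μm/a
  Sd branch = 0.0175·Sd^0.57·e^(0.008·RH+0.085·T) = 0.2312 μm/a
  sum: 0.5896 + 0.2312 → r_corr = 0.8208 μm/a
ISO 9224: D(t) = r_corr · t^b with b = 0.813 (zinc, B1)
  D(10) = 0.8208 × 10^0.813 = 0.8208 × 6.501 = 5.336 μm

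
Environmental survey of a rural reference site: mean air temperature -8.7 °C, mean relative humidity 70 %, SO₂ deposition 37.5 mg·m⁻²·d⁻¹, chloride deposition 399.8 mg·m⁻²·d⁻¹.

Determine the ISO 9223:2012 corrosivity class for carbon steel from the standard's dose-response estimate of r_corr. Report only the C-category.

carbon steel: f(T) = +0.150·(T−10) [T≤10 °C] = -2.8050
  Pd branch = 1.77·Pd^0.52·e^(0.02·RH+f) = 2.859 μm/a
  Cl⁻ term: 0.102·399.8^0.62·exp(0.033·70+0.04·-8.7) = 29.77
  r_corr = 2.859 + 29.77 = 32.63 μm/a
32.6 μm/a falls in (25, 50] for carbon steel → category C3

C3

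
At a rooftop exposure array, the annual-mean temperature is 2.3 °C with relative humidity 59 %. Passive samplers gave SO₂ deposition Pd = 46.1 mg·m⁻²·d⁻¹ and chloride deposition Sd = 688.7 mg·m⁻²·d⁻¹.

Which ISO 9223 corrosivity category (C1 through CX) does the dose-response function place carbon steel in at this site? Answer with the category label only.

C4

carbon steel: T≤10 °C ⇒ hinge +0.150·(2.3−10) = -1.1550
  sulphur-dioxide contribution → 13.3 μm/a
  chloride contribution → 45.05 μm/a
  total first-year rate 58.35 μm/a
ISO 9223 Table 2 (carbon steel): 50 < 58.4 ≤ 80 μm/a ⇒ C4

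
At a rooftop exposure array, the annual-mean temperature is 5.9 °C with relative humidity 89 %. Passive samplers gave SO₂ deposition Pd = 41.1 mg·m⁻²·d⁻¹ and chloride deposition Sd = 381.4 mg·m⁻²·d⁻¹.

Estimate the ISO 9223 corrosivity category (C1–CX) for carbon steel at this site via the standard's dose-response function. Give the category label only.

carbon steel: f(T) = +0.150·(T−10) [T≤10 °C] = -0.6150
  Pd branch = 1.77·Pd^0.52·e^(0.02·RH+f) = 39.19 μm/a
  Cl⁻ term: 0.102·381.4^0.62·exp(0.033·89+0.04·5.9) = 97.07
  r_corr = 39.19 + 97.07 = 136.3 μm/a
Category bounds: 80…200 μm/a bracket r_corr ⇒ C5

C5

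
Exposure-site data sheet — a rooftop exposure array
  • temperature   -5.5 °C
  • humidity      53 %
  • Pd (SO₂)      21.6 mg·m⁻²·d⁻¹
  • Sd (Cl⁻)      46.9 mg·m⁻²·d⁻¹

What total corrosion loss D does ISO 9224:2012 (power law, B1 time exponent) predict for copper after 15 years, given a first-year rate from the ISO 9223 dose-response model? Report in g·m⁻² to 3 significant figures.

copper: temperature factor f = +0.126·(-15.5) = -1.9530
  sulphur-dioxide contribution → 0.03811 μm/a
  chloride contribution → 0.1491 μm/a
  total first-year rate 0.1872 μm/a
Power-law: D(15) = r_corr · 15^0.667
  D(15) = 0.1872 × 15^0.667 = 0.1872 × 6.088 = 1.14 μm
  Mass loss = 1.14 μm × 8.96 g/cm³ = 10.21 g·m⁻²

D(15) = 10.2 g·m⁻²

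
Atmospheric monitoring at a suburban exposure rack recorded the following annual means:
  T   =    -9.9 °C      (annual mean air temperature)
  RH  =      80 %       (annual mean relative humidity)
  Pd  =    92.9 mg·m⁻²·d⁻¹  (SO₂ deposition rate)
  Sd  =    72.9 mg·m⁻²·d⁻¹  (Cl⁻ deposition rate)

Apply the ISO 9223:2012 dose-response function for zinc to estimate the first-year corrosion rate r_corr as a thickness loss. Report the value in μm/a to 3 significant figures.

zinc: T≤10 °C ⇒ hinge +0.038·(-9.9−10) = -0.7562
  SO₂ term: 0.0129·92.9^0.44·exp(0.046·80-0.7562) = 1.763
  Sd branch = 0.0175·Sd^0.57·e^(0.008·RH+0.085·T) = 0.1649 μm/a
  sum: 1.763 + 0.1649 → r_corr = 1.928 μm/a

r_corr = 1.93 μm/a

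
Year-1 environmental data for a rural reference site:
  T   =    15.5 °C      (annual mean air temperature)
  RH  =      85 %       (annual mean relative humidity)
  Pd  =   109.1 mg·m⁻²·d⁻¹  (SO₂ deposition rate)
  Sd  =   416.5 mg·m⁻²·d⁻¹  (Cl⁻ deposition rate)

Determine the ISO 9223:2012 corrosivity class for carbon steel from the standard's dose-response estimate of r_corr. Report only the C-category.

CX

carbon steel: f(T) = -0.054·(T−10) [T>10 °C] = -0.2970
  sulphur-dioxide contribution → 82.6 μm/a
  chloride contribution → 131.9 μm/a
  ⇒ r_corr(carbon steel) = 214.5 μm/a
214 μm/a falls in (200, 700] for carbon steel → category CX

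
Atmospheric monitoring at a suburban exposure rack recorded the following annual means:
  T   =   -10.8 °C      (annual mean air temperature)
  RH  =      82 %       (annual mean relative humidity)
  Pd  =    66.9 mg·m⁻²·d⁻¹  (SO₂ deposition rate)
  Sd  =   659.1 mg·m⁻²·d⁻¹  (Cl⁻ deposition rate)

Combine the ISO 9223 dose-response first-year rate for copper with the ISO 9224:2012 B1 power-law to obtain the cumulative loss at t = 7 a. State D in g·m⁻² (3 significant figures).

D(7) = 26.6 g·m⁻²

copper: f(T) = +0.126·(T−10) [T≤10 °C] = -2.6208
  SO₂ term: 0.0053·66.9^0.26·exp(0.059·82-2.6208) = 0.1451
  Cl⁻ term: 0.01025·659.1^0.27·exp(0.036·82+0.049·-10.8) = 0.6669
  sum: 0.1451 + 0.6669 → r_corr = 0.812 μm/a
ISO 9224: D(t) = r_corr · t^b with b = 0.667 (copper, B1)
  D(7) = 0.812 × 7^0.667 = 0.812 × 3.662 = 2.973 μm
  Mass loss = 2.973 μm × 8.96 g/cm³ = 26.64 g·m⁻²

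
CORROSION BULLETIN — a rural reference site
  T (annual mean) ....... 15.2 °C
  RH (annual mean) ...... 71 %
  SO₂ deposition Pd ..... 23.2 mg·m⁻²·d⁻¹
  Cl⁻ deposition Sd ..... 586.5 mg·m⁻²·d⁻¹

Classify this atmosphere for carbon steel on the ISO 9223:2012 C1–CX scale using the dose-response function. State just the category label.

carbon steel: f(T) = -0.054·(T−10) [T>10 °C] = -0.2808
  Pd branch = 1.77·Pd^0.52·e^(0.02·RH+f) = 28.36 μm/a
  Sd branch = 0.102·Sd^0.62·e^(0.033·RH+0.04·T) = 101.5 μm/a
  sum: 28.36 + 101.5 → r_corr = 129.9 μm/a
ISO 9223 Table 2 (carbon steel): 80 < 130 ≤ 200 μm/a ⇒ C5

C5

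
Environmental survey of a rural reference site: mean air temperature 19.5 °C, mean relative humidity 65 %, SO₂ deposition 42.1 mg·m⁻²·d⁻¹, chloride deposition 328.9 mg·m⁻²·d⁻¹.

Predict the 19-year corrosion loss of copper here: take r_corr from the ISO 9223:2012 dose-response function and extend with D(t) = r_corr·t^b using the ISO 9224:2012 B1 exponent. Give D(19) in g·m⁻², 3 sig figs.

copper: T>10 °C ⇒ hinge -0.080·(19.5−10) = -0.7600
  sulphur-dioxide contribution → 0.3034 μm/a
  chloride contribution → 1.323 μm/a
  ⇒ r_corr(copper) = 1.626 μm/a
Power-law: D(19) = r_corr · 19^0.667
  D(19) = 1.626 × 19^0.667 = 1.626 × 7.127 = 11.59 μm
  Mass loss = 11.59 μm × 8.96 g/cm³ = 103.9 g·m⁻²

D(19) = 104 g·m⁻²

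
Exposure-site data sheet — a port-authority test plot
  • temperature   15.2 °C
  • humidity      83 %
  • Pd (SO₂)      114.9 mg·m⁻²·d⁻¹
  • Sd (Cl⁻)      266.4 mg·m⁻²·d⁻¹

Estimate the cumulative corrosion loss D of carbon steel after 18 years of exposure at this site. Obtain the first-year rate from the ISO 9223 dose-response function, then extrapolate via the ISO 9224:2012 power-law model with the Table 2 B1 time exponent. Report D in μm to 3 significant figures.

carbon steel: f(T) = -0.054·(T−10) [T>10 °C] = -0.2808
  SO₂ term: 1.77·114.9^0.52·exp(0.02·83-0.2808) = 82.85
  Sd branch = 0.102·Sd^0.62·e^(0.033·RH+0.04·T) = 92.47 μm/a
  r_corr = 82.85 + 92.47 = 175.3 μm/a
ISO 9224: D(t) = r_corr · t^b with b = 0.523 (carbon steel, B1)
  D(18) = 175.3 × 18^0.523 = 175.3 × 4.534 = 795 μm

D(18) = 795 μm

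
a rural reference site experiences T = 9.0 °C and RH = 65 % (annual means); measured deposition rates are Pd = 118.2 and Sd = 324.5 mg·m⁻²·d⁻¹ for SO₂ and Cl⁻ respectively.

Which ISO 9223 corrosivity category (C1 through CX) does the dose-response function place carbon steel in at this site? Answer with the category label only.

carbon steel: temperature factor f = +0.150·(-1.0) = -0.1500
  Pd branch = 1.77·Pd^0.52·e^(0.02·RH+f) = 66.86 μm/a
  Sd branch = 0.102·Sd^0.62·e^(0.033·RH+0.04·T) = 45.03 μm/a
  sum: 66.86 + 45.03 → r_corr = 111.9 μm/a
ISO 9223 Table 2 (carbon steel): 80 < 112 ≤ 200 μm/a ⇒ C5

C5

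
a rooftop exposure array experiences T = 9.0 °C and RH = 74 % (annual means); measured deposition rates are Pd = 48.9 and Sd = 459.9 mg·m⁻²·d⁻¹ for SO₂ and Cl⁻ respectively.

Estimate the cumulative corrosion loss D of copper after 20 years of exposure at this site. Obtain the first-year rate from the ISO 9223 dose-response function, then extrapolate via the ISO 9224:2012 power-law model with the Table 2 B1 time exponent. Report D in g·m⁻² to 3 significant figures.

copper: T≤10 °C ⇒ hinge +0.126·(9.0−10) = -0.1260
  Pd branch = 0.0053·Pd^0.26·e^(0.059·RH+f) = 1.011 μm/a
  Cl⁻ term: 0.01025·459.9^0.27·exp(0.036·74+0.049·9.0) = 1.197
  r_corr = 1.011 + 1.197 = 2.208 μm/a
Long-term exponent b (ISO 9224 Table 2, B1) = 0.667
  D(20) = 2.208 × 20^0.667 = 2.208 × 7.375 = 16.29 μm
  Mass loss = 16.29 μm × 8.96 g/cm³ = 145.9 g·m⁻²

D(20) = 146 g·m⁻²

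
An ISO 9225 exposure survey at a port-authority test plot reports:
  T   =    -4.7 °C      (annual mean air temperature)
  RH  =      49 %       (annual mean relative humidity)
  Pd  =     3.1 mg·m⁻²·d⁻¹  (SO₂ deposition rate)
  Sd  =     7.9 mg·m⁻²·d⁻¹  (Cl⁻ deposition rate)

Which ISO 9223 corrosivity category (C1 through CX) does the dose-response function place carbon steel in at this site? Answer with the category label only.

C2

carbon steel: T≤10 °C ⇒ hinge +0.150·(-4.7−10) = -2.2050
  SO₂ term: 1.77·3.1^0.52·exp(0.02·49-2.2050) = 0.9364
  Cl⁻ term: 0.102·7.9^0.62·exp(0.033·49+0.04·-4.7) = 1.534
  sum: 0.9364 + 1.534 → r_corr = 2.47 μm/a
ISO 9223 Table 2 (carbon steel): 1.3 < 2.47 ≤ 25 μm/a ⇒ C2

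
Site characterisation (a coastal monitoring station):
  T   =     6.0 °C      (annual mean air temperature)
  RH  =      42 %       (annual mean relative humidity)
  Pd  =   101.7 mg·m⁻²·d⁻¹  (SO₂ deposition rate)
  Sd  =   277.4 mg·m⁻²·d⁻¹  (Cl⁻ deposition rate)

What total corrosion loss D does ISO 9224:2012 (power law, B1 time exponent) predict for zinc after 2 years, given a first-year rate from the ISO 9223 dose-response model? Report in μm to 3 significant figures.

zinc: f(T) = +0.038·(T−10) [T≤10 °C] = -0.1520
  SO₂ term: 0.0129·101.7^0.44·exp(0.046·42-0.1520) = 0.5846
  Sd branch = 0.0175·Sd^0.57·e^(0.008·RH+0.085·T) = 1.007 μm/a
  r_corr = 0.5846 + 1.007 = 1.592 μm/a
ISO 9224: D(t) = r_corr · t^b with b = 0.813 (zinc, B1)
  D(2) = 1.592 × 2^0.813 = 1.592 × 1.757 = 2.796 μm

D(2) = 2.80 μm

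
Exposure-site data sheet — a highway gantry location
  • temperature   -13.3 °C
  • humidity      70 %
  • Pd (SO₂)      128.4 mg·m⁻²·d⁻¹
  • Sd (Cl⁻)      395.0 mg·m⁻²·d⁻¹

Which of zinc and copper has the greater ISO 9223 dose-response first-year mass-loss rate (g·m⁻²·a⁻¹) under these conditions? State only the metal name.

zinc

zinc: temperature factor f = +0.038·(-23.3) = -0.8854
  sulphur-dioxide contribution → 1.128 μm/a
  chloride contribution → 0.2988 μm/a
  ⇒ r_corr(zinc) = 1.427 μm/a
  mass loss = 1.427 μm/a × 7.14 g/cm³ = 10.19 g·m⁻²·a⁻¹
copper: temperature factor f = +0.126·(-23.3) = -2.9358
  sulphur-dioxide contribution → 0.06182 μm/a
  chloride contribution → 0.3336 μm/a
  total first-year rate 0.3954 μm/a
  mass loss = 0.3954 μm/a × 8.96 g/cm³ = 3.543 g·m⁻²·a⁻¹
Ordering by g·m⁻²·a⁻¹: zinc (10.2) > copper (3.54)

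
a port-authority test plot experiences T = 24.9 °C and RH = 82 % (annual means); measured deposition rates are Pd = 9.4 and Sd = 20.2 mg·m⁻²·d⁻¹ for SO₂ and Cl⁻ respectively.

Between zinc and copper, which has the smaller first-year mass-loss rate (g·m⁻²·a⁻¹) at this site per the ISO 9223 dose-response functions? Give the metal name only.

zinc: f(T) = -0.071·(T−10) [T>10 °C] = -1.0579
  SO₂ term: 0.0129·9.4^0.44·exp(0.046·82-1.0579) = 0.5218
  Cl⁻ term: 0.0175·20.2^0.57·exp(0.008·82+0.085·24.9) = 1.553
  r_corr = 0.5218 + 1.553 = 2.075 μm/a
  mass loss = 2.075 μm/a × 7.14 g/cm³ = 14.81 g·m⁻²·a⁻¹
copper: f(T) = -0.080·(T−10) [T>10 °C] = -1.1920
  SO₂ term: 0.0053·9.4^0.26·exp(0.059·82-1.1920) = 0.3637
  Sd branch = 0.01025·Sd^0.27·e^(0.036·RH+0.049·T) = 1.497 μm/a
  sum: 0.3637 + 1.497 → r_corr = 1.86 μm/a
  mass loss = 1.86 μm/a × 8.96 g/cm³ = 16.67 g·m⁻²·a⁻¹
Ordering by g·m⁻²·a⁻¹: copper (16.7) > zinc (14.8)

zinc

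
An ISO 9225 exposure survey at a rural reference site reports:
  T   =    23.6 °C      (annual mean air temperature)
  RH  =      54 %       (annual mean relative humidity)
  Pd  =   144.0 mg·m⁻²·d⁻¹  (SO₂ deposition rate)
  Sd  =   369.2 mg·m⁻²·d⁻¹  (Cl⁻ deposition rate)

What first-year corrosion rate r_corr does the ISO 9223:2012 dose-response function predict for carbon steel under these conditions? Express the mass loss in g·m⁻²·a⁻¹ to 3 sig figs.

r_corr = 738 g·m⁻²·a⁻¹

carbon steel: T>10 °C ⇒ hinge -0.054·(23.6−10) = -0.7344
  Pd branch = 1.77·Pd^0.52·e^(0.02·RH+f) = 33.14 μm/a
  Cl⁻ term: 0.102·369.2^0.62·exp(0.033·54+0.04·23.6) = 60.84
  sum: 33.14 + 60.84 → r_corr = 93.98 μm/a
Convert to mass loss: 93.98 μm/a × 7.85 g/cm³ = 737.8 g·m⁻²·a⁻¹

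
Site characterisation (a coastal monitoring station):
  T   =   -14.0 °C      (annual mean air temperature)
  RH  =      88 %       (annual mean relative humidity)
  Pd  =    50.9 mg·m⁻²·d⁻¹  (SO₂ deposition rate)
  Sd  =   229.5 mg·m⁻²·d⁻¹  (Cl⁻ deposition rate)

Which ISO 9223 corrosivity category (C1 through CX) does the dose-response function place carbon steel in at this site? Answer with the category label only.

carbon steel: T≤10 °C ⇒ hinge +0.150·(-14.0−10) = -3.6000
  sulphur-dioxide contribution → 2.17 μm/a
  chloride contribution → 30.92 μm/a
  ⇒ r_corr(carbon steel) = 33.09 μm/a
33.1 μm/a falls in (25, 50] for carbon steel → category C3

C3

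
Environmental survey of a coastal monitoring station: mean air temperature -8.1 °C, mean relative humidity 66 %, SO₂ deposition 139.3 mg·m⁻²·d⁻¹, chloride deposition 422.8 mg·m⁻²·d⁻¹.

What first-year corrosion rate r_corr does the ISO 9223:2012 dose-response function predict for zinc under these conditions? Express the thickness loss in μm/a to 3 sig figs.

r_corr = 1.65 μm/a

zinc: f(T) = +0.038·(T−10) [T≤10 °C] = -0.6878
  sulphur-dioxide contribution → 1.185 μm/a
  chloride contribution → 0.468 μm/a
  ⇒ r_corr(zinc) = 1.653 μm/a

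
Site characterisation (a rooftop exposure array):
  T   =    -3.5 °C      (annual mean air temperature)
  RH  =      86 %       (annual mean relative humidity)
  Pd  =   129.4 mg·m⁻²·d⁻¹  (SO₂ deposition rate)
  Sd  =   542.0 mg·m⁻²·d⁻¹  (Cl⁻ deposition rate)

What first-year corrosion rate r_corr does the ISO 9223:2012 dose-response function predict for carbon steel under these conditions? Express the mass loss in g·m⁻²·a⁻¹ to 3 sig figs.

r_corr = 718 g·m⁻²·a⁻¹

carbon steel: f(T) = +0.150·(T−10) [T≤10 °C] = -2.0250
  sulphur-dioxide contribution → 16.36 μm/a
  chloride contribution → 75.06 μm/a
  ⇒ r_corr(carbon steel) = 91.42 μm/a
Convert to mass loss: 91.42 μm/a × 7.85 g/cm³ = 717.6 g·m⁻²·a⁻¹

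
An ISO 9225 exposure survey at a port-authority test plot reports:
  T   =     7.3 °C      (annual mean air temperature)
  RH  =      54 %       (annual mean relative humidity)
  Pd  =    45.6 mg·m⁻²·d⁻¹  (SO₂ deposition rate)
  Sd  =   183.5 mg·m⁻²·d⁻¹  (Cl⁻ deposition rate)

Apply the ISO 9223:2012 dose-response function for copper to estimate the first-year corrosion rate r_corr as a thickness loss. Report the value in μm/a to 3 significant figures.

copper: T≤10 °C ⇒ hinge +0.126·(7.3−10) = -0.3402
  Pd branch = 0.0053·Pd^0.26·e^(0.059·RH+f) = 0.2463 μm/a
  Sd branch = 0.01025·Sd^0.27·e^(0.036·RH+0.049·T) = 0.4183 μm/a
  sum: 0.2463 + 0.4183 → r_corr = 0.6647 μm/a

r_corr = 0.665 μm/a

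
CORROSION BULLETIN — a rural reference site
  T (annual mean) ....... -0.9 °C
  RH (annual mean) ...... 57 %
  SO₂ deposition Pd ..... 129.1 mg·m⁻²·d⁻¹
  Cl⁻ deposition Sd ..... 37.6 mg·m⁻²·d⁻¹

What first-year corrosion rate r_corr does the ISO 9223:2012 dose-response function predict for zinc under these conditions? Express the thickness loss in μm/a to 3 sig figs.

r_corr = 1.20 μm/a

zinc: T≤10 °C ⇒ hinge +0.038·(-0.9−10) = -0.4142
  SO₂ term: 0.0129·129.1^0.44·exp(0.046·57-0.4142) = 0.9959
  Sd branch = 0.0175·Sd^0.57·e^(0.008·RH+0.085·T) = 0.2022 μm/a
  sum: 0.9959 + 0.2022 → r_corr = 1.198 μm/a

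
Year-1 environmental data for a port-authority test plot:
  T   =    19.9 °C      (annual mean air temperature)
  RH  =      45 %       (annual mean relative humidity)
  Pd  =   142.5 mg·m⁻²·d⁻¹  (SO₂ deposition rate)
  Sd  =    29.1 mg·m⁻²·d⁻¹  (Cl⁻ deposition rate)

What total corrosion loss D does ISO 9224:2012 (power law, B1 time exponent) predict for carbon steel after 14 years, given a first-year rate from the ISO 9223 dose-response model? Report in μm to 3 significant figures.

carbon steel: temperature factor f = -0.054·(9.9) = -0.5346
  sulphur-dioxide contribution → 33.62 μm/a
  chloride contribution → 8.069 μm/a
  total first-year rate 41.69 μm/a
Power-law: D(14) = r_corr · 14^0.523
  D(14) = 41.69 × 14^0.523 = 41.69 × 3.976 = 165.8 μm

D(14) = 166 μm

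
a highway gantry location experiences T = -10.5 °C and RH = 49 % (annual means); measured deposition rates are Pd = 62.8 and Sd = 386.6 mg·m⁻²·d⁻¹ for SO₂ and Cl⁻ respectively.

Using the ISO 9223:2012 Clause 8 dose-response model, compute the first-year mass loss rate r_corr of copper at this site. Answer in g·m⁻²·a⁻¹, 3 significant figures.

copper: temperature factor f = +0.126·(-20.5) = -2.5830
  sulphur-dioxide contribution → 0.02116 μm/a
  chloride contribution → 0.1786 μm/a
  ⇒ r_corr(copper) = 0.1998 μm/a
Convert to mass loss: 0.1998 μm/a × 8.96 g/cm³ = 1.79 g·m⁻²·a⁻¹

r_corr = 1.79 g·m⁻²·a⁻¹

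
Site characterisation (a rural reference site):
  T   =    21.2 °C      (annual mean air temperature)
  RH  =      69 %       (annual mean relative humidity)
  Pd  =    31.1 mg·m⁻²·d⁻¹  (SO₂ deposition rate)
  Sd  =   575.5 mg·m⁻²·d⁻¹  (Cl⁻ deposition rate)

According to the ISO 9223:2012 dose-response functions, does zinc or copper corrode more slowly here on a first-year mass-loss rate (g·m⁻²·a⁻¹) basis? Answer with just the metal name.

zinc: f(T) = -0.071·(T−10) [T>10 °C] = -0.7952
  Pd branch = 0.0129·Pd^0.44·e^(0.046·RH+f) = 0.6317 μm/a
  Cl⁻ term: 0.0175·575.5^0.57·exp(0.008·69+0.085·21.2) = 6.896
  r_corr = 0.6317 + 6.896 = 7.528 μm/a
  mass loss = 7.528 μm/a × 7.14 g/cm³ = 53.75 g·m⁻²·a⁻¹
copper: f(T) = -0.080·(T−10) [T>10 °C] = -0.8960
  SO₂ term: 0.0053·31.1^0.26·exp(0.059·69-0.8960) = 0.3099
  Cl⁻ term: 0.01025·575.5^0.27·exp(0.036·69+0.049·21.2) = 1.931
  sum: 0.3099 + 1.931 → r_corr = 2.241 μm/a
  mass loss = 2.241 μm/a × 8.96 g/cm³ = 20.08 g·m⁻²·a⁻¹
Ordering by g·m⁻²·a⁻¹: zinc (53.7) > copper (20.1)

copper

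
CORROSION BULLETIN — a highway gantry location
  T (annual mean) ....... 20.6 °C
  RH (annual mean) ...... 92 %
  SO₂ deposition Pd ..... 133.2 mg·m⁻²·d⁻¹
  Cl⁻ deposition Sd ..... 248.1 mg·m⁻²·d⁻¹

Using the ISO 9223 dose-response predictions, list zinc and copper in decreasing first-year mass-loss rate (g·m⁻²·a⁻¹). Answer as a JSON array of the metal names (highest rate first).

["zinc", "copper"]

zinc: temperature factor f = -0.071·(10.6) = -0.7526
  Pd branch = 0.0129·Pd^0.44·e^(0.046·RH+f) = 3.601 μm/a
  Cl⁻ term: 0.0175·248.1^0.57·exp(0.008·92+0.085·20.6) = 4.876
  sum: 3.601 + 4.876 → r_corr = 8.477 μm/a
  mass loss = 8.477 μm/a × 7.14 g/cm³ = 60.53 g·m⁻²·a⁻¹
copper: T>10 °C ⇒ hinge -0.080·(20.6−10) = -0.8480
  SO₂ term: 0.0053·133.2^0.26·exp(0.059·92-0.8480) = 1.844
  Cl⁻ term: 0.01025·248.1^0.27·exp(0.036·92+0.049·20.6) = 3.42
  r_corr = 1.844 + 3.42 = 5.264 μm/a
  mass loss = 5.264 μm/a × 8.96 g/cm³ = 47.16 g·m⁻²·a⁻¹
Ordering by g·m⁻²·a⁻¹: zinc (60.5) > copper (47.2)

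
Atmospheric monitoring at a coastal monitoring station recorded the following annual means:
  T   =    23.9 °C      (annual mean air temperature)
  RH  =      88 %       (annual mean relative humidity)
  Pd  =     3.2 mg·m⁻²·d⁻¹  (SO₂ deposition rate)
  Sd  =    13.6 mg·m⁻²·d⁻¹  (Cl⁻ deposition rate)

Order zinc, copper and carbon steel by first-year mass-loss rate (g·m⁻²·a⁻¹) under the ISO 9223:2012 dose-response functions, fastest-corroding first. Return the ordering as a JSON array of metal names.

zinc: temperature factor f = -0.071·(13.9) = -0.9869
  Pd branch = 0.0129·Pd^0.44·e^(0.046·RH+f) = 0.4595 μm/a
  Cl⁻ term: 0.0175·13.6^0.57·exp(0.008·88+0.085·23.9) = 1.194
  sum: 0.4595 + 1.194 → r_corr = 1.654 μm/a
  mass loss = 1.654 μm/a × 7.14 g/cm³ = 11.81 g·m⁻²·a⁻¹
copper: temperature factor f = -0.080·(13.9) = -1.1120
  SO₂ term: 0.0053·3.2^0.26·exp(0.059·88-1.1120) = 0.4242
  Sd branch = 0.01025·Sd^0.27·e^(0.036·RH+0.049·T) = 1.589 μm/a
  sum: 0.4242 + 1.589 → r_corr = 2.014 μm/a
  mass loss = 2.014 μm/a × 8.96 g/cm³ = 18.04 g·m⁻²·a⁻¹
carbon steel: temperature factor f = -0.054·(13.9) = -0.7506
  Pd branch = 1.77·Pd^0.52·e^(0.02·RH+f) = 8.893 μm/a
  Sd branch = 0.102·Sd^0.62·e^(0.033·RH+0.04·T) = 24.42 μm/a
  sum: 8.893 + 24.42 → r_corr = 33.31 μm/a
  mass loss = 33.31 μm/a × 7.85 g/cm³ = 261.5 g·m⁻²·a⁻¹
Ordering by g·m⁻²·a⁻¹: carbon steel (262) > copper (18) > zinc (11.8)

["carbon steel", "copper", "zinc"]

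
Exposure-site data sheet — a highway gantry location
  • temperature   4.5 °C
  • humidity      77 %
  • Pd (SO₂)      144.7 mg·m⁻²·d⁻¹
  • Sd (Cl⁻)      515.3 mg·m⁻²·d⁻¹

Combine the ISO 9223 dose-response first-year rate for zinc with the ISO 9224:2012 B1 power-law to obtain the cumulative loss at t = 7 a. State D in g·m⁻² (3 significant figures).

D(7) = 170 g·m⁻²

zinc: T≤10 °C ⇒ hinge +0.038·(4.5−10) = -0.2090
  SO₂ term: 0.0129·144.7^0.44·exp(0.046·77-0.2090) = 3.226
  Cl⁻ term: 0.0175·515.3^0.57·exp(0.008·77+0.085·4.5) = 1.669
  sum: 3.226 + 1.669 → r_corr = 4.896 μm/a
Power-law: D(7) = r_corr · 7^0.813
  D(7) = 4.896 × 7^0.813 = 4.896 × 4.865 = 23.82 μm
  Mass loss = 23.82 μm × 7.14 g/cm³ = 170 g·m⁻²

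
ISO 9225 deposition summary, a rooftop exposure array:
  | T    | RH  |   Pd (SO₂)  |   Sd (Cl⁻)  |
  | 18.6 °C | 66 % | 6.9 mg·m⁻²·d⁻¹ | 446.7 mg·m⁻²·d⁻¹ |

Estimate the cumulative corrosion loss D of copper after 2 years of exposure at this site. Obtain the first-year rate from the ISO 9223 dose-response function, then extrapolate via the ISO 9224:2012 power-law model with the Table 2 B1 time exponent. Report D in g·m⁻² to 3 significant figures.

copper: temperature factor f = -0.080·(8.6) = -0.6880
  sulphur-dioxide contribution → 0.2161 μm/a
  chloride contribution → 1.425 μm/a
  total first-year rate 1.642 μm/a
Power-law: D(2) = r_corr · 2^0.667
  D(2) = 1.642 × 2^0.667 = 1.642 × 1.588 = 2.606 μm
  Mass loss = 2.606 μm × 8.96 g/cm³ = 23.35 g·m⁻²

D(2) = 23.4 g·m⁻²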